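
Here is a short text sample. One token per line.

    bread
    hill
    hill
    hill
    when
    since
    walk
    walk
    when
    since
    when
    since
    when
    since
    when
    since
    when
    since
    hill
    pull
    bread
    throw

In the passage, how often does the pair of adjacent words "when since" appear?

6

Scanning the 21 overlapping bigram windows for "when since":
  position 5–6: when since
  position 9–10: when since
  position 11–12: when since
  position 13–14: when since
  position 15–16: when since
  position 17–18: when since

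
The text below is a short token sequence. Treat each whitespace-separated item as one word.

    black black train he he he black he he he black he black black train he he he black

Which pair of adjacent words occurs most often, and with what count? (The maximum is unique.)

"he he", 6 times

Bigram frequencies (highest first):
  he he: 6
  he black: 4
  black black: 2
  black train: 2
  train he: 2
  black he: 2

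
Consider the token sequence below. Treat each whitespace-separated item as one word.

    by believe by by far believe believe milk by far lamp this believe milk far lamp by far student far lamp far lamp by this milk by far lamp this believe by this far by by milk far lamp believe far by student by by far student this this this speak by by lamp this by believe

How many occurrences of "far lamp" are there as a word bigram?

6

Scanning the 56 overlapping bigram windows for "far lamp":
  position 10–11: far lamp
  position 15–16: far lamp
  position 20–21: far lamp
  position 22–23: far lamp
  position 28–29: far lamp
  position 38–39: far lamp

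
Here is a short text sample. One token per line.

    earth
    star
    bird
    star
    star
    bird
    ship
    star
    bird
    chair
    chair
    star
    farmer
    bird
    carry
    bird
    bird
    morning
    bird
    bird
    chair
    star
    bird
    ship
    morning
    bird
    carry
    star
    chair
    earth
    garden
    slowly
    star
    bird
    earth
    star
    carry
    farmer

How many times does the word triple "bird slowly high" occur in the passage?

0

Scanning the 36 overlapping trigram windows for "bird slowly high":
  (none found)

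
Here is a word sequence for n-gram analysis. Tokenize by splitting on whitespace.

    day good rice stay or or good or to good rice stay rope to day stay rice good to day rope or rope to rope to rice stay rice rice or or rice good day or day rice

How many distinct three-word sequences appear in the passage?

35

38 tokens → 36 trigram windows in total.
Repeated trigrams (each contributes count−1 duplicates):
  good rice stay: 2
1 duplicate windows → 36 − 1 = 35 distinct.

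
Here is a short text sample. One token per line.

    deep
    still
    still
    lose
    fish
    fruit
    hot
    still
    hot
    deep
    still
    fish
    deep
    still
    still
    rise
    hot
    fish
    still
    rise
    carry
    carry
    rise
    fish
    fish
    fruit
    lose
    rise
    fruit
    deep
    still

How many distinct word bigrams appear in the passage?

31 tokens → 30 bigram windows in total.
Repeated bigrams (each contributes count−1 duplicates):
  deep still: 4
  fish fruit: 2
  still rise: 2
  still still: 2
6 duplicate windows → 30 − 6 = 24 distinct.

24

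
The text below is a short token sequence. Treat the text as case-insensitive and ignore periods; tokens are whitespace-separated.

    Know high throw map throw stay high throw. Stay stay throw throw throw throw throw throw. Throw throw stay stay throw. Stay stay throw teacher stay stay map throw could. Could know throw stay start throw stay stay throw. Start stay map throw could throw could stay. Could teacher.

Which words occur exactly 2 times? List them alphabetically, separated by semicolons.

high; know; start; teacher

Unigram counts meeting the condition (exactly 2 times):
  high: 2
  know: 2
  start: 2
  teacher: 2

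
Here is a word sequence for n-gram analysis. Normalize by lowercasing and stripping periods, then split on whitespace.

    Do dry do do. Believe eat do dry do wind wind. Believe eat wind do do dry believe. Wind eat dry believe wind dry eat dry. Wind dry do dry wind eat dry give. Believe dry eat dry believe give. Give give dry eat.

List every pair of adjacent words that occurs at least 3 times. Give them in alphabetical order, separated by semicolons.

Bigram counts meeting the condition (at least 3 times):
  do dry: 4
  dry believe: 3
  dry do: 3
  dry eat: 3
  eat dry: 4

do dry; dry believe; dry do; dry eat; eat dry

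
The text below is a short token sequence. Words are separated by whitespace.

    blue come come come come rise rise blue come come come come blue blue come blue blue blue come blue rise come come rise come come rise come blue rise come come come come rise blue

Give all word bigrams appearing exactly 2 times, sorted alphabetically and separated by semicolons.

blue rise; rise blue

Bigram counts meeting the condition (exactly 2 times):
  blue rise: 2
  rise blue: 2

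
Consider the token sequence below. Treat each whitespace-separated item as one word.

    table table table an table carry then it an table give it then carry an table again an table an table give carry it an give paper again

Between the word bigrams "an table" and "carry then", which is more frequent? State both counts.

"an table" (5 vs 1)

"an table": 5 occurrences
"carry then": 1 occurrence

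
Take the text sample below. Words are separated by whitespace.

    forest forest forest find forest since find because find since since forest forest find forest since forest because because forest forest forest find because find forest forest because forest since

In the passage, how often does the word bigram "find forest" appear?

3

Scanning the 29 overlapping bigram windows for "find forest":
  position 4–5: find forest
  position 14–15: find forest
  position 25–26: find forest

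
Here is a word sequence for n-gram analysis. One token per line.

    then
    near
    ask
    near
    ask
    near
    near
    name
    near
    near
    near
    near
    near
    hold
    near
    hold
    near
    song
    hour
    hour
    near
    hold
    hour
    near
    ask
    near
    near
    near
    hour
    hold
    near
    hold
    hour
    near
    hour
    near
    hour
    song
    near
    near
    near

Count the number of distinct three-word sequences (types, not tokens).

41 tokens → 39 trigram windows in total.
Repeated trigrams (each contributes count−1 duplicates):
  near near near: 5
  near ask near: 3
  ask near near: 2
  hold hour near: 2
  hold near hold: 2
  hour near hour: 2
  near hold hour: 2
  near hold near: 2
12 duplicate windows → 39 − 12 = 27 distinct.

27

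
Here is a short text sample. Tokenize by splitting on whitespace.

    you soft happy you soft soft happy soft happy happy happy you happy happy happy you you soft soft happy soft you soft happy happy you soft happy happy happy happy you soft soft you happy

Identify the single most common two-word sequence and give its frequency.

"happy happy", 8 times

Bigram frequencies (highest first):
  happy happy: 8
  you soft: 6
  soft happy: 6
  happy you: 5
  soft soft: 3
  happy soft: 2
  … (3 more, each ≤ 2)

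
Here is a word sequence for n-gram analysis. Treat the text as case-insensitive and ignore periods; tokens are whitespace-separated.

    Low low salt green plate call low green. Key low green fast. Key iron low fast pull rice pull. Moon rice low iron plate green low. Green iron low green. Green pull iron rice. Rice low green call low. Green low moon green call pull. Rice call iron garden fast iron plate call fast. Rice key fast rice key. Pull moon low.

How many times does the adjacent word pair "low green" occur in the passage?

Scanning the 61 overlapping bigram windows for "low green":
  position 7–8: low green
  position 10–11: low green
  position 26–27: low green
  position 29–30: low green
  position 36–37: low green
  position 39–40: low green

6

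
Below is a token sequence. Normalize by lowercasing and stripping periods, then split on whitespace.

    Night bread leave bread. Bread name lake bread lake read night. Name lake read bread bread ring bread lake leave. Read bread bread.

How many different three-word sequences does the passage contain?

20

23 tokens → 21 trigram windows in total.
Repeated trigrams (each contributes count−1 duplicates):
  read bread bread: 2
1 duplicate windows → 21 − 1 = 20 distinct.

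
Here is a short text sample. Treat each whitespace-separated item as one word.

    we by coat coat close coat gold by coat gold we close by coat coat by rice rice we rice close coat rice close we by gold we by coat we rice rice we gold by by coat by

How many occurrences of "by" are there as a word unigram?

Scanning the 39 tokens for "by":
  position 2: by
  position 8: by
  position 13: by
  position 16: by
  position 26: by
  position 29: by
  position 36: by
  position 37: by
  position 39: by

9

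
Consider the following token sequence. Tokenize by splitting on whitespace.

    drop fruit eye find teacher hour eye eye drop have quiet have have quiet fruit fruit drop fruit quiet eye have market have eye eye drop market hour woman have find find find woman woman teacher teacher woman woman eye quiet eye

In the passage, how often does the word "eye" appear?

Scanning the 42 tokens for "eye":
  position 3: eye
  position 7: eye
  position 8: eye
  position 20: eye
  position 24: eye
  position 25: eye
  position 40: eye
  position 42: eye

8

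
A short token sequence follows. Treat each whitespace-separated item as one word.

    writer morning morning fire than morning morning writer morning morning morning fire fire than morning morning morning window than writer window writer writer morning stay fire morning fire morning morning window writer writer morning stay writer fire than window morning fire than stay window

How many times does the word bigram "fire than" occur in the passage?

Scanning the 43 overlapping bigram windows for "fire than":
  position 4–5: fire than
  position 13–14: fire than
  position 37–38: fire than
  position 41–42: fire than

4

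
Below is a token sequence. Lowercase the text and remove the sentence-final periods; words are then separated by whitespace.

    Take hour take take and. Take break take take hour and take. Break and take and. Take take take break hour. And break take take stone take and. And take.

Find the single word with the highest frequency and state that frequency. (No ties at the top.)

Unigram frequencies (highest first):
  take: 15
  and: 7
  break: 4
  hour: 3
  stone: 1

"take", 15 times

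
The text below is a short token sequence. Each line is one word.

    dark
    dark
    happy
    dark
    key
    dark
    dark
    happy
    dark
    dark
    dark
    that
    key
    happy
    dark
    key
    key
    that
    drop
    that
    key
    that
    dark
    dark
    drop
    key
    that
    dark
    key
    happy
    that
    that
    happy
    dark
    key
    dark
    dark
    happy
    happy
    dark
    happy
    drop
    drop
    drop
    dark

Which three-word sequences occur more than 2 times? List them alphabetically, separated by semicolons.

Trigram counts meeting the condition (more than 2 times):
  dark dark happy: 3
  happy dark key: 3

dark dark happy; happy dark key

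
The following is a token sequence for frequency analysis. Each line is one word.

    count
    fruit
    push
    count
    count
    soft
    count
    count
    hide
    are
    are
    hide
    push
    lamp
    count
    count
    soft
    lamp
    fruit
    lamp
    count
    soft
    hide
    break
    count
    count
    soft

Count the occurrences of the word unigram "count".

Scanning the 27 tokens for "count":
  position 1: count
  position 4: count
  position 5: count
  position 7: count
  position 8: count
  position 15: count
  position 16: count
  position 21: count
  position 25: count
  position 26: count

10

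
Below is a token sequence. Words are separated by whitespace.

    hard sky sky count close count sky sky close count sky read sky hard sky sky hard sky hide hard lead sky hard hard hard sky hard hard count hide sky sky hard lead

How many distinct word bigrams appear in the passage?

34 tokens → 33 bigram windows in total.
Repeated bigrams (each contributes count−1 duplicates):
  sky hard: 5
  hard sky: 4
  sky sky: 4
  hard hard: 3
  close count: 2
  count sky: 2
  hard lead: 2
15 duplicate windows → 33 − 15 = 18 distinct.

18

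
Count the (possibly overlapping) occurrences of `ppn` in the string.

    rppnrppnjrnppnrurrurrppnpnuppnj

5

Sliding a length-3 window over the 31 characters (29 positions):
  position 2–4: ppn
  position 6–8: ppn
  position 12–14: ppn
  position 22–24: ppn
  position 28–30: ppn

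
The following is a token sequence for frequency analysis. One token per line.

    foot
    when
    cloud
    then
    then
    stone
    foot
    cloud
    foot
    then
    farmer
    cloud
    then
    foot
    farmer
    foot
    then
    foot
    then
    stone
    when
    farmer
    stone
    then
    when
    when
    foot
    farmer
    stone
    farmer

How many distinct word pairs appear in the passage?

30 tokens → 29 bigram windows in total.
Repeated bigrams (each contributes count−1 duplicates):
  foot then: 3
  cloud then: 2
  farmer stone: 2
  foot farmer: 2
  then foot: 2
  then stone: 2
7 duplicate windows → 29 − 7 = 22 distinct.

22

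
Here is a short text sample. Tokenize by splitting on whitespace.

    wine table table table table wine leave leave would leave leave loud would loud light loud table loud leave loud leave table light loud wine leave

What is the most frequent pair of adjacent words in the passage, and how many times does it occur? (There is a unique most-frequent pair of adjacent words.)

Bigram frequencies (highest first):
  table table: 3
  wine leave: 2
  leave leave: 2
  leave loud: 2
  light loud: 2
  loud leave: 2
  … (12 more, each ≤ 1)

"table table", 3 times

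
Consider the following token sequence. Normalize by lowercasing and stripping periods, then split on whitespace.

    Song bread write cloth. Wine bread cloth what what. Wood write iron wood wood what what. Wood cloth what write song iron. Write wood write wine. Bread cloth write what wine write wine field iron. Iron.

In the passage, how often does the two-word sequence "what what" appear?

Scanning the 35 overlapping bigram windows for "what what":
  position 8–9: what what
  position 15–16: what what

2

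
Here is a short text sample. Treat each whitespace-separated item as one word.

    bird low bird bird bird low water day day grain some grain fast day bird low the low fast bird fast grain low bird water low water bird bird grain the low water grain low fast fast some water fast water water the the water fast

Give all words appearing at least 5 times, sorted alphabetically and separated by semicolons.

Unigram counts meeting the condition (at least 5 times):
  bird: 9
  fast: 7
  grain: 5
  low: 8
  water: 8

bird; fast; grain; low; water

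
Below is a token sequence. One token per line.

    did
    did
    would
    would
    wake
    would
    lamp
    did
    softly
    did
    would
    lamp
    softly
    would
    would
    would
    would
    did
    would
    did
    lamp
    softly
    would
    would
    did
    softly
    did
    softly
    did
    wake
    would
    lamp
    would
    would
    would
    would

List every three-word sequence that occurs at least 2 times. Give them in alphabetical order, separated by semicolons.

did softly did; lamp softly would; softly would would; wake would lamp; would would did; would would would

Trigram counts meeting the condition (at least 2 times):
  did softly did: 3
  lamp softly would: 2
  softly would would: 2
  wake would lamp: 2
  would would did: 2
  would would would: 4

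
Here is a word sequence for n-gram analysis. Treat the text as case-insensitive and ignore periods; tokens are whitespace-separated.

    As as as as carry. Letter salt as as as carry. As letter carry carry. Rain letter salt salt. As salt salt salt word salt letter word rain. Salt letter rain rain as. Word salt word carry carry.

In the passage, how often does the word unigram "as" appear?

10

Scanning the 38 tokens for "as":
  position 1: as
  position 2: as
  position 3: as
  position 4: as
  position 8: as
  position 9: as
  position 10: as
  position 12: as
  position 20: as
  position 33: as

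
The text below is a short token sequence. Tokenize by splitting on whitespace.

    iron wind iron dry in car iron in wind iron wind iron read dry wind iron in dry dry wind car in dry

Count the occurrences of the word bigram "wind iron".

4

Scanning the 22 overlapping bigram windows for "wind iron":
  position 2–3: wind iron
  position 9–10: wind iron
  position 11–12: wind iron
  position 15–16: wind iron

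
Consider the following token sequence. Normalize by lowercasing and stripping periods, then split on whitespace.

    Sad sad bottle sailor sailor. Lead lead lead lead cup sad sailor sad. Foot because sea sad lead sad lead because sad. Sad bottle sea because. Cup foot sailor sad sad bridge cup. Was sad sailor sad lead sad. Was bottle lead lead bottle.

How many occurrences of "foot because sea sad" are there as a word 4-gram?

1

Scanning the 41 overlapping 4-gram windows for "foot because sea sad":
  position 14–17: foot because sea sad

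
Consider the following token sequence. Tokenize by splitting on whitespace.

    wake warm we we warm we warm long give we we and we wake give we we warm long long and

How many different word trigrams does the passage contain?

21 tokens → 19 trigram windows in total.
Repeated trigrams (each contributes count−1 duplicates):
  give we we: 2
  we warm long: 2
  we we warm: 2
3 duplicate windows → 19 − 3 = 16 distinct.

16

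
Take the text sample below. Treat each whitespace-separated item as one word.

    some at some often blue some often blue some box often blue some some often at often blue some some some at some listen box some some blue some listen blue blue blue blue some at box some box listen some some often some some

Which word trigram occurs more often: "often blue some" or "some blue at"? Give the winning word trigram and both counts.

"often blue some": 4 occurrences
"some blue at": 0 occurrences

"often blue some" (4 vs 0)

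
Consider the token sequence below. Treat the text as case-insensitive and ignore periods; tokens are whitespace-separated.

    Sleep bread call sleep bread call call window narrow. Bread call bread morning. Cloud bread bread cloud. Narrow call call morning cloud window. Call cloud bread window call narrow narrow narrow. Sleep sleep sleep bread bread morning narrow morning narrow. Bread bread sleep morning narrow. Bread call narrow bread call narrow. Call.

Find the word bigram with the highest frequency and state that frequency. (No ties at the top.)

Bigram frequencies (highest first):
  bread call: 5
  narrow bread: 4
  sleep bread: 3
  bread bread: 3
  call narrow: 3
  morning narrow: 3
  … (22 more, each ≤ 2)

"bread call", 5 times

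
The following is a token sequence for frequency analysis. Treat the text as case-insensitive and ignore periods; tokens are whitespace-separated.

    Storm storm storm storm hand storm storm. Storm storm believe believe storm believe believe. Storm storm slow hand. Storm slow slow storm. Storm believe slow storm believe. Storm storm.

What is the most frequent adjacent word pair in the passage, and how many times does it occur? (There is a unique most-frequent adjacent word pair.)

"storm storm", 9 times

Bigram frequencies (highest first):
  storm storm: 9
  storm believe: 4
  believe storm: 3
  hand storm: 2
  believe believe: 2
  storm slow: 2
  … (5 more, each ≤ 2)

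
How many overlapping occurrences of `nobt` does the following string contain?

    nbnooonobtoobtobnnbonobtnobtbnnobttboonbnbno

Sliding a length-4 window over the 44 characters (41 positions):
  position 7–10: nobt
  position 21–24: nobt
  position 25–28: nobt
  position 31–34: nobt

4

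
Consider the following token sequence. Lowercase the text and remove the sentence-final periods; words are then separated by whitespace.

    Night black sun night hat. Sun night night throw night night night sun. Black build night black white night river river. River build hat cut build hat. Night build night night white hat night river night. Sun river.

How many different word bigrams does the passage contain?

38 tokens → 37 bigram windows in total.
Repeated bigrams (each contributes count−1 duplicates):
  night night: 4
  build hat: 2
  build night: 2
  hat night: 2
  night black: 2
  night river: 2
  night sun: 2
  river river: 2
  … (1 more repeated)
11 duplicate windows → 37 − 11 = 26 distinct.

26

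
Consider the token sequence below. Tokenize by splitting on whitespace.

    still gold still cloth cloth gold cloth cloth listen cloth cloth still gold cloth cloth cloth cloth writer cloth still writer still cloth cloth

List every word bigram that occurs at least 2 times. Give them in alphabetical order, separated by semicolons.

Bigram counts meeting the condition (at least 2 times):
  cloth cloth: 7
  cloth still: 2
  gold cloth: 2
  still cloth: 2
  still gold: 2

cloth cloth; cloth still; gold cloth; still cloth; still gold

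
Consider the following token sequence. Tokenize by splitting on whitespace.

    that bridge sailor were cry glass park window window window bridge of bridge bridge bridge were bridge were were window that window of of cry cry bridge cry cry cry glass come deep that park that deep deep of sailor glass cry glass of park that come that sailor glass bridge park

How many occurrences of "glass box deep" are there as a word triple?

0

Scanning the 50 overlapping trigram windows for "glass box deep":
  (none found)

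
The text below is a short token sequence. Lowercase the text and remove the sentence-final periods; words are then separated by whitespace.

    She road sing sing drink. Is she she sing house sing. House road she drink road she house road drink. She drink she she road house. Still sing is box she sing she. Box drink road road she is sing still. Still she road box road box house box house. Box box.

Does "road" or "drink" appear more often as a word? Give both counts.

"road" (9 vs 5)

"road": 9 occurrences
"drink": 5 occurrences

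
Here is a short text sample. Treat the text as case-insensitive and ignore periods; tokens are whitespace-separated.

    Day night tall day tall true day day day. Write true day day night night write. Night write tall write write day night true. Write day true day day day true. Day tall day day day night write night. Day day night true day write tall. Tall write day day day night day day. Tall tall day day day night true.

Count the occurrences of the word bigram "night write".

3

Scanning the 60 overlapping bigram windows for "night write":
  position 15–16: night write
  position 17–18: night write
  position 37–38: night write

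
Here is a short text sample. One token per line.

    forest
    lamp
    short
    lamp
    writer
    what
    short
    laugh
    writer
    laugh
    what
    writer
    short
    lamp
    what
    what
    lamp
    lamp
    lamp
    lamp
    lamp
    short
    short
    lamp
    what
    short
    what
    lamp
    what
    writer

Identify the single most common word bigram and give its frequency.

"lamp lamp", 4 times

Bigram frequencies (highest first):
  lamp lamp: 4
  short lamp: 3
  lamp what: 3
  lamp short: 2
  what short: 2
  what writer: 2
  … (12 more, each ≤ 2)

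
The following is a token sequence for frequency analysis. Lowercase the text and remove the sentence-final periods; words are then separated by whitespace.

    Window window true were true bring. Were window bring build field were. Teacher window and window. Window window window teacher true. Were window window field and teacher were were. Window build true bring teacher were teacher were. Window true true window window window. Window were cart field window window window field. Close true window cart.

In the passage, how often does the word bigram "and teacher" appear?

1

Scanning the 54 overlapping bigram windows for "and teacher":
  position 26–27: and teacher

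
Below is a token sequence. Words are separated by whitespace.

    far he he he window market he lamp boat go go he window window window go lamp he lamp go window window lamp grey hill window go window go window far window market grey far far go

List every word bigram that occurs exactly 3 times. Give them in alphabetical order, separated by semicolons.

go window; window go; window window

Bigram counts meeting the condition (exactly 3 times):
  go window: 3
  window go: 3
  window window: 3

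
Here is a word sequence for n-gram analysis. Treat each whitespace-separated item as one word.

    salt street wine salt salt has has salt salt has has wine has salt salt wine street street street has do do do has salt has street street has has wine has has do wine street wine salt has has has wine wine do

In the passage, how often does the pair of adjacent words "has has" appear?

Scanning the 43 overlapping bigram windows for "has has":
  position 6–7: has has
  position 10–11: has has
  position 29–30: has has
  position 32–33: has has
  position 39–40: has has
  position 40–41: has has

6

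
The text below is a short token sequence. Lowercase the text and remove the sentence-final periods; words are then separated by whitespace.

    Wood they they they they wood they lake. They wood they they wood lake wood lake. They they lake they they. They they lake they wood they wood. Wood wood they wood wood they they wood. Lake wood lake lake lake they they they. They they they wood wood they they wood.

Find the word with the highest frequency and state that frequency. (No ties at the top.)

"they", 27 times

Unigram frequencies (highest first):
  they: 27
  wood: 16
  lake: 9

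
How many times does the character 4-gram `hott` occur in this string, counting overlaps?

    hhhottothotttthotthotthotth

Sliding a length-4 window over the 27 characters (24 positions):
  position 3–6: hott
  position 9–12: hott
  position 15–18: hott
  position 19–22: hott
  position 23–26: hott

5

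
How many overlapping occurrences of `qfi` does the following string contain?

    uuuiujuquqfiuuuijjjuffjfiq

Sliding a length-3 window over the 26 characters (24 positions):
  position 10–12: qfi

1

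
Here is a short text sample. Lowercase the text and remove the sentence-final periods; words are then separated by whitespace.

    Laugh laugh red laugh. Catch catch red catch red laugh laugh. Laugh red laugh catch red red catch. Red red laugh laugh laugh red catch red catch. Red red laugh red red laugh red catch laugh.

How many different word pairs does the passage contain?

9

36 tokens → 35 bigram windows in total.
Repeated bigrams (each contributes count−1 duplicates):
  catch red: 6
  red laugh: 6
  laugh laugh: 5
  laugh red: 5
  red catch: 5
  red red: 4
  laugh catch: 2
26 duplicate windows → 35 − 26 = 9 distinct.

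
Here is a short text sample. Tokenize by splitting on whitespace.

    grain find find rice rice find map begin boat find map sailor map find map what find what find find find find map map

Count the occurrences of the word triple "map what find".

1

Scanning the 22 overlapping trigram windows for "map what find":
  position 15–17: map what find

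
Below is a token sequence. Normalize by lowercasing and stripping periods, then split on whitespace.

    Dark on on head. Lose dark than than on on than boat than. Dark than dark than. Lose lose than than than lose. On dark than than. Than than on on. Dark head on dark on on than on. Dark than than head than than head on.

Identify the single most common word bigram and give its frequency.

Bigram frequencies (highest first):
  than than: 8
  dark than: 5
  on on: 4
  on dark: 4
  than on: 3
  dark on: 2
  … (15 more, each ≤ 2)

"than than", 8 times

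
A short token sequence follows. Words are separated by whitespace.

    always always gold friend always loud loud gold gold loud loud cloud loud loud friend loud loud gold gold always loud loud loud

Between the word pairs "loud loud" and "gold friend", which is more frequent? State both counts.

"loud loud" (6 vs 1)

"loud loud": 6 occurrences
"gold friend": 1 occurrence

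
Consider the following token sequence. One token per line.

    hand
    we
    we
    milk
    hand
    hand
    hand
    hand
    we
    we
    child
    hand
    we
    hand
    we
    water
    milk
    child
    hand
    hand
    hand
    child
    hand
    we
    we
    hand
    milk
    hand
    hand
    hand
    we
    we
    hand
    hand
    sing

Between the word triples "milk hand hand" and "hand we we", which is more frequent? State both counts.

"milk hand hand": 2 occurrences
"hand we we": 4 occurrences

"hand we we" (4 vs 2)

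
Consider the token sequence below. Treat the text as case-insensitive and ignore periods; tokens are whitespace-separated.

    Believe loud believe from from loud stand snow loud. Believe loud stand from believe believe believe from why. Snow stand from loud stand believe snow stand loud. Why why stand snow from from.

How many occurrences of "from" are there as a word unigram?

Scanning the 33 tokens for "from":
  position 4: from
  position 5: from
  position 13: from
  position 17: from
  position 21: from
  position 32: from
  position 33: from

7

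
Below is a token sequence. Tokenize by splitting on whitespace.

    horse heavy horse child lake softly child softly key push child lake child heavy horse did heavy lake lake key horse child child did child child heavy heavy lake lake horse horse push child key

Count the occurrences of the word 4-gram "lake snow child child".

0

Scanning the 32 overlapping 4-gram windows for "lake snow child child":
  (none found)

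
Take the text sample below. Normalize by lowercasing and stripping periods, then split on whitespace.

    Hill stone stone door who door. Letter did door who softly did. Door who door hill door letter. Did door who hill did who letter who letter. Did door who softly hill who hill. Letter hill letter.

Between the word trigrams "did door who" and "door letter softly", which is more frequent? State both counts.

"did door who": 4 occurrences
"door letter softly": 0 occurrences

"did door who" (4 vs 0)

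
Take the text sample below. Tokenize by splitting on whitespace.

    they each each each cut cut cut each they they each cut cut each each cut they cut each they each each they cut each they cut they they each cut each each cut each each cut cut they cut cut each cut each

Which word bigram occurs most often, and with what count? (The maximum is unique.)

"cut each", 8 times

Bigram frequencies (highest first):
  cut each: 8
  each cut: 7
  each each: 6
  cut cut: 5
  they each: 4
  each they: 4
  … (3 more, each ≤ 4)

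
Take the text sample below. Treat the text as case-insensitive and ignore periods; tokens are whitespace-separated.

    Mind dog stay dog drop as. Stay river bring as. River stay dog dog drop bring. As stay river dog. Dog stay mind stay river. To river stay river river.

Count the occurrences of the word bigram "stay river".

Scanning the 29 overlapping bigram windows for "stay river":
  position 7–8: stay river
  position 18–19: stay river
  position 24–25: stay river
  position 28–29: stay river

4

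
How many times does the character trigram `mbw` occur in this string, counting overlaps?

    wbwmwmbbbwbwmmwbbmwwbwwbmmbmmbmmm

Sliding a length-3 window over the 33 characters (31 positions):
  (no match at any position)

0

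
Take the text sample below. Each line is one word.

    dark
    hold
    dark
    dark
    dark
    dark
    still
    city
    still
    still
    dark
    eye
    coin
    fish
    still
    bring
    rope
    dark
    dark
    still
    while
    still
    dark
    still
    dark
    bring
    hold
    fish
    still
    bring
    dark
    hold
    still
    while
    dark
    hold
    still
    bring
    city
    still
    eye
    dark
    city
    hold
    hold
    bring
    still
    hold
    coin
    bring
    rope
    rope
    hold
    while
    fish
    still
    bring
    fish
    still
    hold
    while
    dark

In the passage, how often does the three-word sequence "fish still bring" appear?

3

Scanning the 60 overlapping trigram windows for "fish still bring":
  position 14–16: fish still bring
  position 28–30: fish still bring
  position 55–57: fish still bring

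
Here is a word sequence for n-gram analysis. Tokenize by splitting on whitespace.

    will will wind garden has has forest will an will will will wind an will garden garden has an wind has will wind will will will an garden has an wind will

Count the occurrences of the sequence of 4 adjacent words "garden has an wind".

2

Scanning the 29 overlapping 4-gram windows for "garden has an wind":
  position 17–20: garden has an wind
  position 28–31: garden has an wind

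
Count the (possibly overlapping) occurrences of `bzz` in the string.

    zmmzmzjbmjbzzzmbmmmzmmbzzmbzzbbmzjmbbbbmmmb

3

Sliding a length-3 window over the 43 characters (41 positions):
  position 11–13: bzz
  position 23–25: bzz
  position 27–29: bzz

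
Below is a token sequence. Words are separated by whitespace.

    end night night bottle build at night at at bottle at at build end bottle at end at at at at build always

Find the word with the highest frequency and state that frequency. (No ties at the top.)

"at", 10 times

Unigram frequencies (highest first):
  at: 10
  end: 3
  night: 3
  bottle: 3
  build: 3
  always: 1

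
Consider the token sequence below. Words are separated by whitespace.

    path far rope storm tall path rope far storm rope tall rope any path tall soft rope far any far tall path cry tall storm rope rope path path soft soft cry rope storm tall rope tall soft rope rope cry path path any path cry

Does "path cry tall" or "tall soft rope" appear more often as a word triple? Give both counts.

"path cry tall": 1 occurrence
"tall soft rope": 2 occurrences

"tall soft rope" (2 vs 1)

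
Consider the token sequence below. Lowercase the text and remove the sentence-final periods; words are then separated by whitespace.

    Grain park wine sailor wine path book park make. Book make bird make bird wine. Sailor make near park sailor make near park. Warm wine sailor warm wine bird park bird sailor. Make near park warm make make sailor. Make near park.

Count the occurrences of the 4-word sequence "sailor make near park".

4

Scanning the 39 overlapping 4-gram windows for "sailor make near park":
  position 16–19: sailor make near park
  position 20–23: sailor make near park
  position 32–35: sailor make near park
  position 39–42: sailor make near park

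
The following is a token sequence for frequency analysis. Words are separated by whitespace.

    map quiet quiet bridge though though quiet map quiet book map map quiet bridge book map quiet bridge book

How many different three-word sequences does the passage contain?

19 tokens → 17 trigram windows in total.
Repeated trigrams (each contributes count−1 duplicates):
  map quiet bridge: 2
  quiet bridge book: 2
2 duplicate windows → 17 − 2 = 15 distinct.

15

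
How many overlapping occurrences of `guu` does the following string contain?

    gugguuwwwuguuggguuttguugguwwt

4

Sliding a length-3 window over the 29 characters (27 positions):
  position 4–6: guu
  position 11–13: guu
  position 16–18: guu
  position 21–23: guu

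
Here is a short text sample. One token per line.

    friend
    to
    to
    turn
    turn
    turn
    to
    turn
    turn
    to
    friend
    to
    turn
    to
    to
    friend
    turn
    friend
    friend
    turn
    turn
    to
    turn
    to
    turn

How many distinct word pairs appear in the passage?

9

25 tokens → 24 bigram windows in total.
Repeated bigrams (each contributes count−1 duplicates):
  to turn: 5
  turn to: 5
  turn turn: 4
  friend to: 2
  friend turn: 2
  to friend: 2
  to to: 2
15 duplicate windows → 24 − 15 = 9 distinct.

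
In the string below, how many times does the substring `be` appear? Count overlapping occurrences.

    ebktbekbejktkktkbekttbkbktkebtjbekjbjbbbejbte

Sliding a length-2 window over the 45 characters (44 positions):
  position 5–6: be
  position 8–9: be
  position 17–18: be
  position 32–33: be
  position 40–41: be

5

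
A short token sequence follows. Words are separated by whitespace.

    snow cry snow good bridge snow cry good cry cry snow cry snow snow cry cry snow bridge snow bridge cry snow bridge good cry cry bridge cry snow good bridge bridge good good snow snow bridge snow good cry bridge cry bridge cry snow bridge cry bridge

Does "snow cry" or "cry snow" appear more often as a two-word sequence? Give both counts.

"snow cry": 4 occurrences
"cry snow": 7 occurrences

"cry snow" (7 vs 4)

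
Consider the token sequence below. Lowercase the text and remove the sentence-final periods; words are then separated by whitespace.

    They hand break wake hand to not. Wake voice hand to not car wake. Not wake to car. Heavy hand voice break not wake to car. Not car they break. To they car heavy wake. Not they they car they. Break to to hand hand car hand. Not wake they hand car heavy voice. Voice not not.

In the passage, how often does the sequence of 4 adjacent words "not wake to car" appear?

2

Scanning the 54 overlapping 4-gram windows for "not wake to car":
  position 15–18: not wake to car
  position 23–26: not wake to car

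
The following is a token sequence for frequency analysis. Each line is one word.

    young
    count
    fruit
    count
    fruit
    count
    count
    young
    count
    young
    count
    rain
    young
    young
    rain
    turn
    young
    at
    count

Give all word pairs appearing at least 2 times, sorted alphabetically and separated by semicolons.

Bigram counts meeting the condition (at least 2 times):
  count fruit: 2
  count young: 2
  fruit count: 2
  young count: 3

count fruit; count young; fruit count; young count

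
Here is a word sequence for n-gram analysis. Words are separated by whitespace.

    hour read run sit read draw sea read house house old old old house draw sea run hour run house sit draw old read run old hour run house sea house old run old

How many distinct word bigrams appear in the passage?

26

34 tokens → 33 bigram windows in total.
Repeated bigrams (each contributes count−1 duplicates):
  draw sea: 2
  hour run: 2
  house old: 2
  old old: 2
  read run: 2
  run house: 2
  run old: 2
7 duplicate windows → 33 − 7 = 26 distinct.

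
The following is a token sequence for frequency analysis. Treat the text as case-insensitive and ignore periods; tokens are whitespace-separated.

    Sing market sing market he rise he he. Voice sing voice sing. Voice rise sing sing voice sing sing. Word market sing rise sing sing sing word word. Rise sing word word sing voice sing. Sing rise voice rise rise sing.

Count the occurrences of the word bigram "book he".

0

Scanning the 40 overlapping bigram windows for "book he":
  (none found)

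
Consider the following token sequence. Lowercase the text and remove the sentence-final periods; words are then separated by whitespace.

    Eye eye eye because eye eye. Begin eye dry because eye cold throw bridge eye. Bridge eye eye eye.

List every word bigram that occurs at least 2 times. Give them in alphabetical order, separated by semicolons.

Bigram counts meeting the condition (at least 2 times):
  because eye: 2
  bridge eye: 2
  eye eye: 5

because eye; bridge eye; eye eye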